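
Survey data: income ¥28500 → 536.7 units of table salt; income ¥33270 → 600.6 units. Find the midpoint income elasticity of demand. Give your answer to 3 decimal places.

0.728

ΔQ = 600.6 − 536.7 = 63.9; midpoint Q̄ = (536.7 + 600.6)/2 = 568.65.
ΔI = 33270 − 28500 = 4770; midpoint Ī = (28500 + 33270)/2 = 30885.
η = (ΔQ/Q̄) ÷ (ΔI/Ī) = (63.9/568.65) ÷ (4770/30885) = 0.728.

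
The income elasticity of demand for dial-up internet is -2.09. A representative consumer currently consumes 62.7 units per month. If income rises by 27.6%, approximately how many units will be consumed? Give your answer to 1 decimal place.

26.5

%ΔQ ≈ η × %ΔI = -2.09 × 27.6% = -57.684%.
New Q ≈ 62.7 × (1 − 0.57684) = 26.5.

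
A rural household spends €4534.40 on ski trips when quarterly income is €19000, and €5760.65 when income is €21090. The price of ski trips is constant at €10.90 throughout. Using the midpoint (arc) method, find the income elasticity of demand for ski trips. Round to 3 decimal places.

With a constant price, Q₁ = 4534.40/10.90 = 416.000 and Q₂ = 5760.65/10.90 = 528.500 (equivalently, work directly with expenditure since P cancels).
Midpoint %ΔQ = (5760.65 − 4534.40)/5147.52 = 0.23822; midpoint %ΔI = (21090 − 19000)/20045 = 0.10427.
η = 0.23822 / 0.10427 = 2.285.

2.285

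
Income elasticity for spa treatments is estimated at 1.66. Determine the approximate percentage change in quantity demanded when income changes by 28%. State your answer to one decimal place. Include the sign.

46.5%

%ΔQ ≈ η × %ΔI = 1.66 × 28% = 46.5%.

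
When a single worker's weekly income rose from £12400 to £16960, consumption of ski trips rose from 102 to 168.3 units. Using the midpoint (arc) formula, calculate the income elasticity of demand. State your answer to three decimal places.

1.579

ΔQ = 168.3 − 102 = 66.3; midpoint Q̄ = (102 + 168.3)/2 = 135.15.
ΔI = 16960 − 12400 = 4560; midpoint Ī = (12400 + 16960)/2 = 14680.
η = (ΔQ/Q̄) ÷ (ΔI/Ī) = (66.3/135.15) ÷ (4560/14680) = 1.579.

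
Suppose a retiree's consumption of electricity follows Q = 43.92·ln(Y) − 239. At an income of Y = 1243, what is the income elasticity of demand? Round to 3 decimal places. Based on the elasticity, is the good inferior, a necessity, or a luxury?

0.594 (necessity)

At Y = 1243: Q = 73.942.
dQ/dY = 43.92/Y = 0.0353339 at this income.
η = (dQ/dY)·(Y/Q) = 0.0353339 × (1243/73.942) = 0.594.
Since 0 < η < 1, the good is a necessity.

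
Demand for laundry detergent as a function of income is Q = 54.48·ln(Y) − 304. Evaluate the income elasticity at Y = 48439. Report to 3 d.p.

0.192

At Y = 48439: Q = 283.734.
dQ/dY = 54.48/Y = 0.00112471 at this income.
η = (dQ/dY)·(Y/Q) = 0.00112471 × (48439/283.734) = 0.192.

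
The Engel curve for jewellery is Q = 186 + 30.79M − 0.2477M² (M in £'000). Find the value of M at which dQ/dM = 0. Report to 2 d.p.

dQ/dM = 30.79 − 0.4954M.
The good is inferior where dQ/dM < 0. Setting dQ/dM = 0 gives M = 30.79 / 0.4954 = 62.15.

62.15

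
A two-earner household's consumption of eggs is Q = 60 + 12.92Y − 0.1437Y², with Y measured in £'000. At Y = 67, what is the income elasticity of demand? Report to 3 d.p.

-1.513

At Y = 67: Q = 280.5707.
dQ/dY = 12.92 − 0.2874Y = -6.33580.
η = (dQ/dY)·(Y/Q) = -6.33580 × (67/280.5707) = -1.513.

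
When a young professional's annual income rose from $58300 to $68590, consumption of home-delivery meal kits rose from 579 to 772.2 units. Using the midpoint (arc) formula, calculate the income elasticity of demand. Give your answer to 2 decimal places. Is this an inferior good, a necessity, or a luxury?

ΔQ = 772.2 − 579 = 193.2; midpoint Q̄ = (579 + 772.2)/2 = 675.6.
ΔI = 68590 − 58300 = 10290; midpoint Ī = (58300 + 68590)/2 = 63445.
η = (ΔQ/Q̄) ÷ (ΔI/Ī) = (193.2/675.6) ÷ (10290/63445) = 1.76.
η > 1 ⇒ luxury.

1.76 (luxury)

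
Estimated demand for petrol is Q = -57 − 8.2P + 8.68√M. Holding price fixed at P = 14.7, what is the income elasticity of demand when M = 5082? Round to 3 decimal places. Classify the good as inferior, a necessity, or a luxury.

At P = 14.7, M = 5082: Q = 441.241.
Holding P constant, ∂Q/∂M = 8.68/(2√M) = 0.0608797.
η_M = (∂Q/∂M)·(M/Q) = 0.0608797 × (5082/441.241) = 0.701.
Since 0 < η < 1, this is a necessity.

0.701 (necessity)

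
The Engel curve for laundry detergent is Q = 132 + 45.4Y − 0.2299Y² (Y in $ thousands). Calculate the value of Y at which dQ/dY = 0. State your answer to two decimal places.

98.74

dQ/dY = 45.4 − 0.4598Y.
The good is inferior where dQ/dY < 0. Setting dQ/dY = 0 gives Y = 45.4 / 0.4598 = 98.74.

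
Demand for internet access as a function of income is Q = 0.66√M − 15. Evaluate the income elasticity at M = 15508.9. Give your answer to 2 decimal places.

0.61

At M = 15508.9: Q = 67.193.
dQ/dM = 0.66/(2√M) = 0.00264986 at this income.
η = (dQ/dM)·(M/Q) = 0.00264986 × (15508.9/67.193) = 0.61.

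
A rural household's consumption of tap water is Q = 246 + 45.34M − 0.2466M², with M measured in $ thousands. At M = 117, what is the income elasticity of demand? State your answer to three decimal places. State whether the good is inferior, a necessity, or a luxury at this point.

-0.665 (inferior good)

At M = 117: Q = 2175.0726.
dQ/dM = 45.34 − 0.4932M = -12.36440.
η = (dQ/dM)·(M/Q) = -12.36440 × (117/2175.0726) = -0.665.
η < 0 ⇒ inferior good.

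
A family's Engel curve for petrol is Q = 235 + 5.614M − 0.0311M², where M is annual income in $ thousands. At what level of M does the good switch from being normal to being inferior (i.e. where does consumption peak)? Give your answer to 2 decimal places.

90.26

dQ/dM = 5.614 − 0.0622M.
The good is inferior where dQ/dM < 0. Setting dQ/dM = 0 gives M = 5.614 / 0.0622 = 90.26.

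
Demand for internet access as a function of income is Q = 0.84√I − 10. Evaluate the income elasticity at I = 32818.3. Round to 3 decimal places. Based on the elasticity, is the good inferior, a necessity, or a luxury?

0.535 (necessity)

At I = 32818.3: Q = 142.173.
dQ/dI = 0.84/(2√I) = 0.00231842 at this income.
η = (dQ/dI)·(I/Q) = 0.00231842 × (32818.3/142.173) = 0.535.
Since 0 < η < 1, the good is a necessity.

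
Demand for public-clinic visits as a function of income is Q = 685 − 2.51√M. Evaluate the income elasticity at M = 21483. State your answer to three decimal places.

-0.580

At M = 21483: Q = 317.107.
dQ/dM = -2.51/(2√M) = -0.00856241 at this income.
η = (dQ/dM)·(M/Q) = -0.00856241 × (21483/317.107) = -0.580.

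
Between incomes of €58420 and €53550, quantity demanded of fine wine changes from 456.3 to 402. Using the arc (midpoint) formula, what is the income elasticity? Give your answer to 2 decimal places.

ΔQ = 402 − 456.3 = -54.3; midpoint Q̄ = (456.3 + 402)/2 = 429.15.
ΔI = 53550 − 58420 = -4870; midpoint Ī = (58420 + 53550)/2 = 55985.
η = (ΔQ/Q̄) ÷ (ΔI/Ī) = (-54.3/429.15) ÷ (-4870/55985) = 1.45.

1.45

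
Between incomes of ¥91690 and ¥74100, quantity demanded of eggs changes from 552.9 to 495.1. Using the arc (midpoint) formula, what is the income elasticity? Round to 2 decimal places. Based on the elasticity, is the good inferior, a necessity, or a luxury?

ΔQ = 495.1 − 552.9 = -57.8; midpoint Q̄ = (552.9 + 495.1)/2 = 524.
ΔI = 74100 − 91690 = -17590; midpoint Ī = (91690 + 74100)/2 = 82895.
η = (ΔQ/Q̄) ÷ (ΔI/Ī) = (-57.8/524) ÷ (-17590/82895) = 0.52.
0 < η < 1 ⇒ necessity.

0.52 (necessity)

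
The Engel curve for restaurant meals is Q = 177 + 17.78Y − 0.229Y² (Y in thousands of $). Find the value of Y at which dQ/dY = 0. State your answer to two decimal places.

38.82

dQ/dY = 17.78 − 0.458Y.
The good is inferior where dQ/dY < 0. Setting dQ/dY = 0 gives Y = 17.78 / 0.458 = 38.82.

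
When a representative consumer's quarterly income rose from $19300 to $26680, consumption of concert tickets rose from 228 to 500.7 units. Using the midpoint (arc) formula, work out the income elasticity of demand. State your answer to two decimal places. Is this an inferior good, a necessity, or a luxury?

ΔQ = 500.7 − 228 = 272.7; midpoint Q̄ = (228 + 500.7)/2 = 364.35.
ΔI = 26680 − 19300 = 7380; midpoint Ī = (19300 + 26680)/2 = 22990.
η = (ΔQ/Q̄) ÷ (ΔI/Ī) = (272.7/364.35) ÷ (7380/22990) = 2.33.
η > 1 ⇒ luxury.

2.33 (luxury)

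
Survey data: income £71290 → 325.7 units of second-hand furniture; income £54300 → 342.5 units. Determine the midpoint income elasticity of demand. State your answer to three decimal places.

-0.186

ΔQ = 342.5 − 325.7 = 16.8; midpoint Q̄ = (325.7 + 342.5)/2 = 334.1.
ΔI = 54300 − 71290 = -16990; midpoint Ī = (71290 + 54300)/2 = 62795.
η = (ΔQ/Q̄) ÷ (ΔI/Ī) = (16.8/334.1) ÷ (-16990/62795) = -0.186.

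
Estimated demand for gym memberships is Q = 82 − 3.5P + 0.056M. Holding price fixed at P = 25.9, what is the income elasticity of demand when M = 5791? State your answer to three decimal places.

At P = 25.9, M = 5791: Q = 315.646.
Holding P constant, ∂Q/∂M = 0.056.
η_M = (∂Q/∂M)·(M/Q) = 0.056 × (5791/315.646) = 1.027.

1.027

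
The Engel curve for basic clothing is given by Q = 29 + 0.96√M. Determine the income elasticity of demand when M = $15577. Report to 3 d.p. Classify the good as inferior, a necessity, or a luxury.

0.403 (necessity)

At M = 15577: Q = 148.816.
dQ/dM = 0.96/(2√M) = 0.00384591 at this income.
η = (dQ/dM)·(M/Q) = 0.00384591 × (15577/148.816) = 0.403.
Since 0 < η < 1, the good is a necessity.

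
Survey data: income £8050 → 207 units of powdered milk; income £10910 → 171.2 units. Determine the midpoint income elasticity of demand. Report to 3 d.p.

ΔQ = 171.2 − 207 = -35.8; midpoint Q̄ = (207 + 171.2)/2 = 189.1.
ΔI = 10910 − 8050 = 2860; midpoint Ī = (8050 + 10910)/2 = 9480.
η = (ΔQ/Q̄) ÷ (ΔI/Ī) = (-35.8/189.1) ÷ (2860/9480) = -0.628.

-0.628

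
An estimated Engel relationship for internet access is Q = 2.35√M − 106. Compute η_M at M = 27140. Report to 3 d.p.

0.689

At M = 27140: Q = 281.144.
dQ/dM = 2.35/(2√M) = 0.00713235 at this income.
η = (dQ/dM)·(M/Q) = 0.00713235 × (27140/281.144) = 0.689.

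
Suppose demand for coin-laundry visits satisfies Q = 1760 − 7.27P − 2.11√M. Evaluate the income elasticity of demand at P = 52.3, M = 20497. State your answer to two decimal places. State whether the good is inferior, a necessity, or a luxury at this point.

At P = 52.3, M = 20497: Q = 1077.695.
Holding P constant, ∂Q/∂M = -2.11/(2√M) = -0.00736898.
η_M = (∂Q/∂M)·(M/Q) = -0.00736898 × (20497/1077.695) = -0.14.
Since η < 0, this is an inferior good.

-0.14 (inferior good)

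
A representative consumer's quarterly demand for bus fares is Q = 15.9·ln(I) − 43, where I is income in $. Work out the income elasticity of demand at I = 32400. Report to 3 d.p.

0.130

At I = 32400: Q = 122.136.
dQ/dI = 15.9/I = 0.000490741 at this income.
η = (dQ/dI)·(I/Q) = 0.000490741 × (32400/122.136) = 0.130.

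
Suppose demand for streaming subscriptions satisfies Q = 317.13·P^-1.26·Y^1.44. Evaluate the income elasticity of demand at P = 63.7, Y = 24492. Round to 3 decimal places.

For a multiplicative demand Q = A·P^α·Y^β, the income elasticity is β everywhere.
Here β = 1.44, so η = 1.440.

1.440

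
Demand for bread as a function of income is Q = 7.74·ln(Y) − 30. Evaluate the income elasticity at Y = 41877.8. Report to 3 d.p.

0.148

At Y = 41877.8: Q = 52.373.
dQ/dY = 7.74/Y = 0.000184823 at this income.
η = (dQ/dY)·(Y/Q) = 0.000184823 × (41877.8/52.373) = 0.148.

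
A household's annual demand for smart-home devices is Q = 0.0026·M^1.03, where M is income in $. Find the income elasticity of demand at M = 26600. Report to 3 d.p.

1.030

For Q = A·M^β the income elasticity is constant and equal to β.
Here β = 1.03, so η = 1.030.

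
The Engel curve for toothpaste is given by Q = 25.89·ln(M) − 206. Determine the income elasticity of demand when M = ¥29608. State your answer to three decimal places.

At M = 29608: Q = 60.558.
dQ/dM = 25.89/M = 0.000874426 at this income.
η = (dQ/dM)·(M/Q) = 0.000874426 × (29608/60.558) = 0.428.

0.428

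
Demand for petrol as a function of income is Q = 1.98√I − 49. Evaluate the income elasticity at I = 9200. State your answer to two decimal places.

0.67

At I = 9200: Q = 140.915.
dQ/dI = 1.98/(2√I) = 0.0103215 at this income.
η = (dQ/dI)·(I/Q) = 0.0103215 × (9200/140.915) = 0.67.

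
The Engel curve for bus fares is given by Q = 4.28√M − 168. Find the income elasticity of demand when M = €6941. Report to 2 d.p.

At M = 6941: Q = 188.578.
dQ/dM = 4.28/(2√M) = 0.0256864 at this income.
η = (dQ/dM)·(M/Q) = 0.0256864 × (6941/188.578) = 0.95.

0.95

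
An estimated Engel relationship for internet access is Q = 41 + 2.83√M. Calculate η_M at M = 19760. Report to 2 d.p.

0.45

At M = 19760: Q = 438.814.
dQ/dM = 2.83/(2√M) = 0.0100661 at this income.
η = (dQ/dM)·(M/Q) = 0.0100661 × (19760/438.814) = 0.45.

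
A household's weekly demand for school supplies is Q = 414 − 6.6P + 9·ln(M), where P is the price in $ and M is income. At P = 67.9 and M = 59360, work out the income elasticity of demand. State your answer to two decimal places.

0.14

At P = 67.9, M = 59360: Q = 64.782.
Holding P constant, ∂Q/∂M = 9/M = 0.000151617.
η_M = (∂Q/∂M)·(M/Q) = 0.000151617 × (59360/64.782) = 0.14.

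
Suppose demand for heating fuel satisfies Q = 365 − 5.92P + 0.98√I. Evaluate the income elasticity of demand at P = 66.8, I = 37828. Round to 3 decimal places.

At P = 66.8, I = 37828: Q = 160.148.
Holding P constant, ∂Q/∂I = 0.98/(2√I) = 0.00251936.
η_I = (∂Q/∂I)·(I/Q) = 0.00251936 × (37828/160.148) = 0.595.

0.595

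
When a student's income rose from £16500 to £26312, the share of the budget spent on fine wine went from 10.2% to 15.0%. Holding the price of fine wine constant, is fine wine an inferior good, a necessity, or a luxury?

luxury

The budget share rises as income rises, so η > 1.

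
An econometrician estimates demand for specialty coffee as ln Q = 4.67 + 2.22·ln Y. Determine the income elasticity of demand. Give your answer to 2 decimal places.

In a log-linear demand, the coefficient on ln Y is the income elasticity.
So η = 2.22.

2.22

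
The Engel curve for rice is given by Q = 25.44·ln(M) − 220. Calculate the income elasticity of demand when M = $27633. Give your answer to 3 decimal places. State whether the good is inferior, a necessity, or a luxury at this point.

0.633 (necessity)

At M = 27633: Q = 40.169.
dQ/dM = 25.44/M = 0.000920638 at this income.
η = (dQ/dM)·(M/Q) = 0.000920638 × (27633/40.169) = 0.633.
Since 0 < η < 1, the good is a necessity.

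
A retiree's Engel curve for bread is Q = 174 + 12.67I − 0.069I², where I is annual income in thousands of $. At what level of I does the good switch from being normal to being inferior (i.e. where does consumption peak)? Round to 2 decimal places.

91.81

dQ/dI = 12.67 − 0.138I.
The good is inferior where dQ/dI < 0. Setting dQ/dI = 0 gives I = 12.67 / 0.138 = 91.81.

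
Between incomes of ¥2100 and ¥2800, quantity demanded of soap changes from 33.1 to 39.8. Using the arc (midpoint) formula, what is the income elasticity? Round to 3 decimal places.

0.643

ΔQ = 39.8 − 33.1 = 6.7; midpoint Q̄ = (33.1 + 39.8)/2 = 36.45.
ΔI = 2800 − 2100 = 700; midpoint Ī = (2100 + 2800)/2 = 2450.
η = (ΔQ/Q̄) ÷ (ΔI/Ī) = (6.7/36.45) ÷ (700/2450) = 0.643.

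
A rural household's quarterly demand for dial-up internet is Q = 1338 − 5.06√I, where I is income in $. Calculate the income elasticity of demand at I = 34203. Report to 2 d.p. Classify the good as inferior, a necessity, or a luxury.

-1.16 (inferior good)

At I = 34203: Q = 402.201.
dQ/dI = -5.06/(2√I) = -0.0136801 at this income.
η = (dQ/dI)·(I/Q) = -0.0136801 × (34203/402.201) = -1.16.
Since η < 0, the good is an inferior good.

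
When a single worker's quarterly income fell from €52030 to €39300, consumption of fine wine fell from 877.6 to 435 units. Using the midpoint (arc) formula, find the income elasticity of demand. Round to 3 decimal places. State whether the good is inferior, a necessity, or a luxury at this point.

2.419 (luxury)

ΔQ = 435 − 877.6 = -442.6; midpoint Q̄ = (877.6 + 435)/2 = 656.3.
ΔI = 39300 − 52030 = -12730; midpoint Ī = (52030 + 39300)/2 = 45665.
η = (ΔQ/Q̄) ÷ (ΔI/Ī) = (-442.6/656.3) ÷ (-12730/45665) = 2.419.
η > 1 ⇒ luxury.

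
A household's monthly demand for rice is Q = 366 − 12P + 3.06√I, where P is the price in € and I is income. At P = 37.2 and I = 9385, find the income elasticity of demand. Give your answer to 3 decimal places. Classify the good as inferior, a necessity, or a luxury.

0.686 (necessity)

At P = 37.2, I = 9385: Q = 216.041.
Holding P constant, ∂Q/∂I = 3.06/(2√I) = 0.0157934.
η_I = (∂Q/∂I)·(I/Q) = 0.0157934 × (9385/216.041) = 0.686.
Since 0 < η < 1, this is a necessity.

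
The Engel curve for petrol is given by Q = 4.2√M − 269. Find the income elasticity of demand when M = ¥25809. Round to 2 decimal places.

0.83

At M = 25809: Q = 405.738.
dQ/dM = 4.2/(2√M) = 0.0130717 at this income.
η = (dQ/dM)·(M/Q) = 0.0130717 × (25809/405.738) = 0.83.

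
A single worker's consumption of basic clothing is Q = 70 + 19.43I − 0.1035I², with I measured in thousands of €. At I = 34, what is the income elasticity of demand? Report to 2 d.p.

0.69

At I = 34: Q = 610.9740.
dQ/dI = 19.43 − 0.207I = 12.39200.
η = (dQ/dI)·(I/Q) = 12.39200 × (34/610.9740) = 0.69.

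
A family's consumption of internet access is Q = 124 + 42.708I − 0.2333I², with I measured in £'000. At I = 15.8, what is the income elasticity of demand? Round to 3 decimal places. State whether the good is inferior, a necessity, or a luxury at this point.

0.754 (necessity)

At I = 15.8: Q = 740.5454.
dQ/dI = 42.708 − 0.4666I = 35.33572.
η = (dQ/dI)·(I/Q) = 35.33572 × (15.8/740.5454) = 0.754.
0 < η < 1 ⇒ necessity.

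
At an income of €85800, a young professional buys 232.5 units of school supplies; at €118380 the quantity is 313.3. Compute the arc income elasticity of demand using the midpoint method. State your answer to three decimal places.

ΔQ = 313.3 − 232.5 = 80.8; midpoint Q̄ = (232.5 + 313.3)/2 = 272.9.
ΔI = 118380 − 85800 = 32580; midpoint Ī = (85800 + 118380)/2 = 102090.
η = (ΔQ/Q̄) ÷ (ΔI/Ī) = (80.8/272.9) ÷ (32580/102090) = 0.928.

0.928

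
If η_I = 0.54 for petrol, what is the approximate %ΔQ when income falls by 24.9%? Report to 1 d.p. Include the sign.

-13.4%

%ΔQ ≈ η × %ΔI = 0.54 × (-24.9%) = -13.4%.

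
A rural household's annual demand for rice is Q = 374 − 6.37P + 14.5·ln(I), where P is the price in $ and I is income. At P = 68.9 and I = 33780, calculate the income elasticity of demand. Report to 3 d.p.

At P = 68.9, I = 33780: Q = 86.308.
Holding P constant, ∂Q/∂I = 14.5/I = 0.000429248.
η_I = (∂Q/∂I)·(I/Q) = 0.000429248 × (33780/86.308) = 0.168.

0.168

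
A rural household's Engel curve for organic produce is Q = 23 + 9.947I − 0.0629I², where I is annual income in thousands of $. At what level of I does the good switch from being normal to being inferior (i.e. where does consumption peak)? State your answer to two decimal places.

dQ/dI = 9.947 − 0.1258I.
The good is inferior where dQ/dI < 0. Setting dQ/dI = 0 gives I = 9.947 / 0.1258 = 79.07.

79.07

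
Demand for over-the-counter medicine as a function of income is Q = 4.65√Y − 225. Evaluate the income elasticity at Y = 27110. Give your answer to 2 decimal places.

At Y = 27110: Q = 540.628.
dQ/dY = 4.65/(2√Y) = 0.0141208 at this income.
η = (dQ/dY)·(Y/Q) = 0.0141208 × (27110/540.628) = 0.71.

0.71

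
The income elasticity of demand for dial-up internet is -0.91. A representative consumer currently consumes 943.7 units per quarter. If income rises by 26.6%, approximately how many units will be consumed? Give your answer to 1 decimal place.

715.3

%ΔQ ≈ η × %ΔI = -0.91 × 26.6% = -24.206%.
New Q ≈ 943.7 × (1 − 0.24206) = 715.3.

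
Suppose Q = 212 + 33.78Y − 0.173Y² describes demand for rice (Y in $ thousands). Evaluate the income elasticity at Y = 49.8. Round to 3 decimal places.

At Y = 49.8: Q = 1465.1971.
dQ/dY = 33.78 − 0.346Y = 16.54920.
η = (dQ/dY)·(Y/Q) = 16.54920 × (49.8/1465.1971) = 0.562.

0.562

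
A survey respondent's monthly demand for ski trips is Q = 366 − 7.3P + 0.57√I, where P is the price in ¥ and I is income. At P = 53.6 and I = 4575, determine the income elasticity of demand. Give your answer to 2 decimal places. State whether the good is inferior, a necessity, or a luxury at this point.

1.45 (luxury)

At P = 53.6, I = 4575: Q = 13.274.
Holding P constant, ∂Q/∂I = 0.57/(2√I) = 0.00421356.
η_I = (∂Q/∂I)·(I/Q) = 0.00421356 × (4575/13.274) = 1.45.
Since η > 1, this is a luxury.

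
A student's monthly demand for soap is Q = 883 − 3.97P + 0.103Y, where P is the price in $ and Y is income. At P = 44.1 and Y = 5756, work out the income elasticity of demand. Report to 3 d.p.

0.456

At P = 44.1, Y = 5756: Q = 1300.791.
Holding P constant, ∂Q/∂Y = 0.103.
η_Y = (∂Q/∂Y)·(Y/Q) = 0.103 × (5756/1300.791) = 0.456.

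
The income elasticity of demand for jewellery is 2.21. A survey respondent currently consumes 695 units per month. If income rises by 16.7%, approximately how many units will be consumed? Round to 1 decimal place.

%ΔQ ≈ η × %ΔI = 2.21 × 16.7% = 36.907%.
New Q ≈ 695 × (1 + 0.36907) = 951.5.

951.5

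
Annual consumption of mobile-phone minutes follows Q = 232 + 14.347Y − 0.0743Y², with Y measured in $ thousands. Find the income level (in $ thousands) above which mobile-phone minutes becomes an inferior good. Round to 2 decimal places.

96.55

dQ/dY = 14.347 − 0.1486Y.
The good is inferior where dQ/dY < 0. Setting dQ/dY = 0 gives Y = 14.347 / 0.1486 = 96.55.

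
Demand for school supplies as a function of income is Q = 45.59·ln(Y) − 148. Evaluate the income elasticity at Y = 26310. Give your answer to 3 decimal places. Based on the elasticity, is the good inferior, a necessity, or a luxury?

0.144 (necessity)

At Y = 26310: Q = 316.002.
dQ/dY = 45.59/Y = 0.0017328 at this income.
η = (dQ/dY)·(Y/Q) = 0.0017328 × (26310/316.002) = 0.144.
Since 0 < η < 1, the good is a necessity.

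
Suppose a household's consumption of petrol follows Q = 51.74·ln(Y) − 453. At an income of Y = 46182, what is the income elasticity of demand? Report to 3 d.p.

At Y = 46182: Q = 102.705.
dQ/dY = 51.74/Y = 0.00112035 at this income.
η = (dQ/dY)·(Y/Q) = 0.00112035 × (46182/102.705) = 0.504.

0.504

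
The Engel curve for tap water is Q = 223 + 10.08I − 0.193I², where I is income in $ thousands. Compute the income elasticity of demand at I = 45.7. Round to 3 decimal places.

-1.231

At I = 45.7: Q = 280.5774.
dQ/dI = 10.08 − 0.386I = -7.56020.
η = (dQ/dI)·(I/Q) = -7.56020 × (45.7/280.5774) = -1.231.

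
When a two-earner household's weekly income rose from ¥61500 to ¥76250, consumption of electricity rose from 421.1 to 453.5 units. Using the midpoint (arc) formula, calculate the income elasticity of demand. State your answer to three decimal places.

ΔQ = 453.5 − 421.1 = 32.4; midpoint Q̄ = (421.1 + 453.5)/2 = 437.3.
ΔI = 76250 − 61500 = 14750; midpoint Ī = (61500 + 76250)/2 = 68875.
η = (ΔQ/Q̄) ÷ (ΔI/Ī) = (32.4/437.3) ÷ (14750/68875) = 0.346.

0.346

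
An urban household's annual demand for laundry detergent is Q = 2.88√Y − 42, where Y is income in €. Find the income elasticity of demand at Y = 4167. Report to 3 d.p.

0.646

At Y = 4167: Q = 143.911.
dQ/dY = 2.88/(2√Y) = 0.0223075 at this income.
η = (dQ/dY)·(Y/Q) = 0.0223075 × (4167/143.911) = 0.646.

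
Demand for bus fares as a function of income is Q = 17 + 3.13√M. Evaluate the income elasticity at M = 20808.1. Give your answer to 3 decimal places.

At M = 20808.1: Q = 468.503.
dQ/dM = 3.13/(2√M) = 0.0108492 at this income.
η = (dQ/dM)·(M/Q) = 0.0108492 × (20808.1/468.503) = 0.482.

0.482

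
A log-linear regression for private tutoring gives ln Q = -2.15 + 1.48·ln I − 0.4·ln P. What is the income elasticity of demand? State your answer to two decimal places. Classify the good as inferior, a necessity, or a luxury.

1.48 (luxury)

In a log-linear demand, the coefficient on ln I is the income elasticity.
So η = 1.48.
η > 1 ⇒ luxury.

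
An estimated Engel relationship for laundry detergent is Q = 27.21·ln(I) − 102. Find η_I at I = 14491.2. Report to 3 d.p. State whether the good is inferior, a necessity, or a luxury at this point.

At I = 14491.2: Q = 158.707.
dQ/dI = 27.21/I = 0.00187769 at this income.
η = (dQ/dI)·(I/Q) = 0.00187769 × (14491.2/158.707) = 0.171.
Since 0 < η < 1, the good is a necessity.

0.171 (necessity)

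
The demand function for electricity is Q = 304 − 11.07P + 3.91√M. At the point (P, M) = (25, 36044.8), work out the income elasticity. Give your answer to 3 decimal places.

0.482

At P = 25, M = 36044.8: Q = 769.582.
Holding P constant, ∂Q/∂M = 3.91/(2√M) = 0.0102973.
η_M = (∂Q/∂M)·(M/Q) = 0.0102973 × (36044.8/769.582) = 0.482.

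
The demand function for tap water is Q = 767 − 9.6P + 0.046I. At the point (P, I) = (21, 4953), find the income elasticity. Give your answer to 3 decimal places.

At P = 21, I = 4953: Q = 793.238.
Holding P constant, ∂Q/∂I = 0.046.
η_I = (∂Q/∂I)·(I/Q) = 0.046 × (4953/793.238) = 0.287.

0.287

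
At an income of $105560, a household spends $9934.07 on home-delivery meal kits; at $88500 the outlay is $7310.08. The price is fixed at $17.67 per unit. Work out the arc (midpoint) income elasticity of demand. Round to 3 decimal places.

With a constant price, Q₁ = 9934.07/17.67 = 562.200 and Q₂ = 7310.08/17.67 = 413.700 (equivalently, work directly with expenditure since P cancels).
Midpoint %ΔQ = (7310.08 − 9934.07)/8622.08 = -0.30433; midpoint %ΔI = (88500 − 105560)/97030 = -0.17582.
η = -0.30433 / -0.17582 = 1.731.

1.731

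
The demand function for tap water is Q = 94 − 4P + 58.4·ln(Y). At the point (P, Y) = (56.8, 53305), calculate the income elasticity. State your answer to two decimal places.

At P = 56.8, Y = 53305: Q = 502.413.
Holding P constant, ∂Q/∂Y = 58.4/Y = 0.00109558.
η_Y = (∂Q/∂Y)·(Y/Q) = 0.00109558 × (53305/502.413) = 0.12.

0.12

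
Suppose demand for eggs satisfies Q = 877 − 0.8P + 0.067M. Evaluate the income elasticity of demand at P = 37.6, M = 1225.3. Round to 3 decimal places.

0.088

At P = 37.6, M = 1225.3: Q = 929.015.
Holding P constant, ∂Q/∂M = 0.067.
η_M = (∂Q/∂M)·(M/Q) = 0.067 × (1225.3/929.015) = 0.088.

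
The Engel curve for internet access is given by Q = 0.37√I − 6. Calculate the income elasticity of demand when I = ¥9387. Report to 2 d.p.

0.60

At I = 9387: Q = 29.848.
dQ/dI = 0.37/(2√I) = 0.00190945 at this income.
η = (dQ/dI)·(I/Q) = 0.00190945 × (9387/29.848) = 0.60.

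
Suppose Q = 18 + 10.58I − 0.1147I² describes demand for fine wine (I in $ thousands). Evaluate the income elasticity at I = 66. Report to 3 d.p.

-1.389

At I = 66: Q = 216.6468.
dQ/dI = 10.58 − 0.2294I = -4.56040.
η = (dQ/dI)·(I/Q) = -4.56040 × (66/216.6468) = -1.389.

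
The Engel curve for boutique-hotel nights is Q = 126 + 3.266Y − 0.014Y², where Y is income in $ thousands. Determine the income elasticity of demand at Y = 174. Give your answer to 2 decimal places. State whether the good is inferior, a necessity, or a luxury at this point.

At Y = 174: Q = 270.4200.
dQ/dY = 3.266 − 0.028Y = -1.60600.
η = (dQ/dY)·(Y/Q) = -1.60600 × (174/270.4200) = -1.03.
η < 0 ⇒ inferior good.

-1.03 (inferior good)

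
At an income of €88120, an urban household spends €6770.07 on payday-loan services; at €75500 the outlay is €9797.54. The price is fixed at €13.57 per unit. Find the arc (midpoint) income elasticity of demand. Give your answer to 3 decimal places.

-2.369

With a constant price, Q₁ = 6770.07/13.57 = 498.900 and Q₂ = 9797.54/13.57 = 722.000 (equivalently, work directly with expenditure since P cancels).
Midpoint %ΔQ = (9797.54 − 6770.07)/8283.81 = 0.36547; midpoint %ΔI = (75500 − 88120)/81810 = -0.15426.
η = 0.36547 / -0.15426 = -2.369.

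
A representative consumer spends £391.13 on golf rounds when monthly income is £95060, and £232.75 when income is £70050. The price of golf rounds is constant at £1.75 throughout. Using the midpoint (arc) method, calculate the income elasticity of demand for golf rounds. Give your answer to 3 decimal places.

With a constant price, Q₁ = 391.13/1.75 = 223.503 and Q₂ = 232.75/1.75 = 133.000 (equivalently, work directly with expenditure since P cancels).
Midpoint %ΔQ = (232.75 − 391.13)/311.94 = -0.50773; midpoint %ΔI = (70050 − 95060)/82555 = -0.30295.
η = -0.50773 / -0.30295 = 1.676.

1.676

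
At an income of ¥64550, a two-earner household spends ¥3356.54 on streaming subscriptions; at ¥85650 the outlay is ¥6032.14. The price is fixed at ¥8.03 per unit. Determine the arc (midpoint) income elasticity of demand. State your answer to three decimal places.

2.029

With a constant price, Q₁ = 3356.54/8.03 = 418.000 and Q₂ = 6032.14/8.03 = 751.200 (equivalently, work directly with expenditure since P cancels).
Midpoint %ΔQ = (6032.14 − 3356.54)/4694.34 = 0.56996; midpoint %ΔI = (85650 − 64550)/75100 = 0.28096.
η = 0.56996 / 0.28096 = 2.029.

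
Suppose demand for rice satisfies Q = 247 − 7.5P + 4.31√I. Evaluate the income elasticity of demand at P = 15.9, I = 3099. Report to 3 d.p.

At P = 15.9, I = 3099: Q = 367.682.
Holding P constant, ∂Q/∂I = 4.31/(2√I) = 0.0387112.
η_I = (∂Q/∂I)·(I/Q) = 0.0387112 × (3099/367.682) = 0.326.

0.326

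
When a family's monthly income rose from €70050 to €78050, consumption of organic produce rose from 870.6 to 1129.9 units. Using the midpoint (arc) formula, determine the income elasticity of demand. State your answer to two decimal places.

ΔQ = 1129.9 − 870.6 = 259.3; midpoint Q̄ = (870.6 + 1129.9)/2 = 1000.25.
ΔI = 78050 − 70050 = 8000; midpoint Ī = (70050 + 78050)/2 = 74050.
η = (ΔQ/Q̄) ÷ (ΔI/Ī) = (259.3/1000.25) ÷ (8000/74050) = 2.40.

2.40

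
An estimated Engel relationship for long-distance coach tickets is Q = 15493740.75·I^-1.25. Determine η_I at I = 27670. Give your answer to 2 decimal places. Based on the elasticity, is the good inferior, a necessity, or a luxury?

For Q = A·I^β the income elasticity is constant and equal to β.
Here β = -1.25, so η = -1.25.
Since η < 0, the good is an inferior good.

-1.25 (inferior good)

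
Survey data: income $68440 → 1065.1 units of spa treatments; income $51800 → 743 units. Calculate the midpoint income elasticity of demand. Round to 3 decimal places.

ΔQ = 743 − 1065.1 = -322.1; midpoint Q̄ = (1065.1 + 743)/2 = 904.05.
ΔI = 51800 − 68440 = -16640; midpoint Ī = (68440 + 51800)/2 = 60120.
η = (ΔQ/Q̄) ÷ (ΔI/Ī) = (-322.1/904.05) ÷ (-16640/60120) = 1.287.

1.287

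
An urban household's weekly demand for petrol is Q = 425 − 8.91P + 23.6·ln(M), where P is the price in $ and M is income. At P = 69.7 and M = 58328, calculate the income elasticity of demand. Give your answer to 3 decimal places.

At P = 69.7, M = 58328: Q = 62.956.
Holding P constant, ∂Q/∂M = 23.6/M = 0.000404608.
η_M = (∂Q/∂M)·(M/Q) = 0.000404608 × (58328/62.956) = 0.375.

0.375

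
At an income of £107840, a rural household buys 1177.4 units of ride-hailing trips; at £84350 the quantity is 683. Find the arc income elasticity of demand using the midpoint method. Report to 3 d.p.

2.174

ΔQ = 683 − 1177.4 = -494.4; midpoint Q̄ = (1177.4 + 683)/2 = 930.2.
ΔI = 84350 − 107840 = -23490; midpoint Ī = (107840 + 84350)/2 = 96095.
η = (ΔQ/Q̄) ÷ (ΔI/Ī) = (-494.4/930.2) ÷ (-23490/96095) = 2.174.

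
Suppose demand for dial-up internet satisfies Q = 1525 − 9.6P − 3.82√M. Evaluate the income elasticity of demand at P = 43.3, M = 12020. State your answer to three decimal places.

-0.303

At P = 43.3, M = 12020: Q = 690.511.
Holding P constant, ∂Q/∂M = -3.82/(2√M) = -0.0174213.
η_M = (∂Q/∂M)·(M/Q) = -0.0174213 × (12020/690.511) = -0.303.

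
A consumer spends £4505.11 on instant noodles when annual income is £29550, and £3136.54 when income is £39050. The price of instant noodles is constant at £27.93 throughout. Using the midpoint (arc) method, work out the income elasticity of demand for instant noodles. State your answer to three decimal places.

With a constant price, Q₁ = 4505.11/27.93 = 161.300 and Q₂ = 3136.54/27.93 = 112.300 (equivalently, work directly with expenditure since P cancels).
Midpoint %ΔQ = (3136.54 − 4505.11)/3820.83 = -0.35819; midpoint %ΔI = (39050 − 29550)/34300 = 0.27697.
η = -0.35819 / 0.27697 = -1.293.

-1.293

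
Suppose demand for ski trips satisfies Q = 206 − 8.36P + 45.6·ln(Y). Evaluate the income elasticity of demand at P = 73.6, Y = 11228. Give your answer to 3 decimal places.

At P = 73.6, Y = 11228: Q = 15.977.
Holding P constant, ∂Q/∂Y = 45.6/Y = 0.00406128.
η_Y = (∂Q/∂Y)·(Y/Q) = 0.00406128 × (11228/15.977) = 2.854.

2.854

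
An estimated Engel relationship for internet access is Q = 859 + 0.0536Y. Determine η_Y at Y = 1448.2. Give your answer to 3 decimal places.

0.083

At Y = 1448.2: Q = 936.624.
dQ/dY = 0.0536.
η = (dQ/dY)·(Y/Q) = 0.0536 × (1448.2/936.624) = 0.083.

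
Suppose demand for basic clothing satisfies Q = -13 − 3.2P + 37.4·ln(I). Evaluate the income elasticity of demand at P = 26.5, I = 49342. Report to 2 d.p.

At P = 26.5, I = 49342: Q = 306.364.
Holding P constant, ∂Q/∂I = 37.4/I = 0.000757975.
η_I = (∂Q/∂I)·(I/Q) = 0.000757975 × (49342/306.364) = 0.12.

0.12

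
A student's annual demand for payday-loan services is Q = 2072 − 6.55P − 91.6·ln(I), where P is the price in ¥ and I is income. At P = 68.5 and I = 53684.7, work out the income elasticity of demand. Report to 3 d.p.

-0.146

At P = 68.5, I = 53684.7: Q = 625.720.
Holding P constant, ∂Q/∂I = -91.6/I = -0.00170626.
η_I = (∂Q/∂I)·(I/Q) = -0.00170626 × (53684.7/625.720) = -0.146.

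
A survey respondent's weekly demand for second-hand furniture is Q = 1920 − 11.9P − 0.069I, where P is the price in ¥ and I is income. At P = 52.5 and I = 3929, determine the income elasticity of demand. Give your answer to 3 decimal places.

-0.265

At P = 52.5, I = 3929: Q = 1024.149.
Holding P constant, ∂Q/∂I = −0.069.
η_I = (∂Q/∂I)·(I/Q) = -0.069 × (3929/1024.149) = -0.265.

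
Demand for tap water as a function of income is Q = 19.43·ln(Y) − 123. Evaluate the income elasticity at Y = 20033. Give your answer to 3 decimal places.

0.280

At Y = 20033: Q = 69.457.
dQ/dY = 19.43/Y = 0.0009699 at this income.
η = (dQ/dY)·(Y/Q) = 0.0009699 × (20033/69.457) = 0.280.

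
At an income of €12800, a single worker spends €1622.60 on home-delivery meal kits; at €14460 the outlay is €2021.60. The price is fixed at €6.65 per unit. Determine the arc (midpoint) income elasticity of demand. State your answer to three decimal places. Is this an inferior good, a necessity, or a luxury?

1.798 (luxury)

With a constant price, Q₁ = 1622.60/6.65 = 244.000 and Q₂ = 2021.60/6.65 = 304.000 (equivalently, work directly with expenditure since P cancels).
Midpoint %ΔQ = (2021.60 − 1622.60)/1822.10 = 0.21898; midpoint %ΔI = (14460 − 12800)/13630 = 0.12179.
η = 0.21898 / 0.12179 = 1.798.
η > 1 ⇒ luxury.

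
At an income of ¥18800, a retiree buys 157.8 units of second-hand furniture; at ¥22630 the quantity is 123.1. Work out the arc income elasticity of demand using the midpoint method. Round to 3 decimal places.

-1.336

ΔQ = 123.1 − 157.8 = -34.7; midpoint Q̄ = (157.8 + 123.1)/2 = 140.45.
ΔI = 22630 − 18800 = 3830; midpoint Ī = (18800 + 22630)/2 = 20715.
η = (ΔQ/Q̄) ÷ (ΔI/Ī) = (-34.7/140.45) ÷ (3830/20715) = -1.336.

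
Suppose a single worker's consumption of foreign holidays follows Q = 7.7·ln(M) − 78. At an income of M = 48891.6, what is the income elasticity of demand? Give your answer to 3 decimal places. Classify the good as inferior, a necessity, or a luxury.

1.498 (luxury)

At M = 48891.6: Q = 5.140.
dQ/dM = 7.7/M = 0.000157491 at this income.
η = (dQ/dM)·(M/Q) = 0.000157491 × (48891.6/5.140) = 1.498.
Since η > 1, the good is a luxury.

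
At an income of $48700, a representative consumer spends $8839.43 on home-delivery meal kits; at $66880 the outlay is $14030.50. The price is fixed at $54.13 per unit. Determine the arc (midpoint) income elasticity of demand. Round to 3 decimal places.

1.443

With a constant price, Q₁ = 8839.43/54.13 = 163.300 and Q₂ = 14030.50/54.13 = 259.200 (equivalently, work directly with expenditure since P cancels).
Midpoint %ΔQ = (14030.50 − 8839.43)/11434.97 = 0.45396; midpoint %ΔI = (66880 − 48700)/57790 = 0.31459.
η = 0.45396 / 0.31459 = 1.443.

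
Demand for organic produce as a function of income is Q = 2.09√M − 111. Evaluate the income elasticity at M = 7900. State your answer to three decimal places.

At M = 7900: Q = 74.763.
dQ/dM = 2.09/(2√M) = 0.0117572 at this income.
η = (dQ/dM)·(M/Q) = 0.0117572 × (7900/74.763) = 1.242.

1.242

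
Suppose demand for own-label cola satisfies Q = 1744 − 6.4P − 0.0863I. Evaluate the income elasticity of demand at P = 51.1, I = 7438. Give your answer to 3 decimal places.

-0.828

At P = 51.1, I = 7438: Q = 775.061.
Holding P constant, ∂Q/∂I = −0.0863.
η_I = (∂Q/∂I)·(I/Q) = -0.0863 × (7438/775.061) = -0.828.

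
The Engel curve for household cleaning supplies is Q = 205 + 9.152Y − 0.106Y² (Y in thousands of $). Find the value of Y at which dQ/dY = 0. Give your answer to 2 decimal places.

dQ/dY = 9.152 − 0.212Y.
The good is inferior where dQ/dY < 0. Setting dQ/dY = 0 gives Y = 9.152 / 0.212 = 43.17.

43.17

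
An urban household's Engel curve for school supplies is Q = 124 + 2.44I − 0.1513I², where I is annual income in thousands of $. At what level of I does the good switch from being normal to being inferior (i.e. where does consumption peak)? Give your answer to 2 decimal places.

dQ/dI = 2.44 − 0.3026I.
The good is inferior where dQ/dI < 0. Setting dQ/dI = 0 gives I = 2.44 / 0.3026 = 8.06.

8.06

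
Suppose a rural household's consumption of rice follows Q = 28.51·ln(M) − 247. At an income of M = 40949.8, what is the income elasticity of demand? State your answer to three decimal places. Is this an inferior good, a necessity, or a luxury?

At M = 40949.8: Q = 55.779.
dQ/dM = 28.51/M = 0.000696218 at this income.
η = (dQ/dM)·(M/Q) = 0.000696218 × (40949.8/55.779) = 0.511.
Since 0 < η < 1, the good is a necessity.

0.511 (necessity)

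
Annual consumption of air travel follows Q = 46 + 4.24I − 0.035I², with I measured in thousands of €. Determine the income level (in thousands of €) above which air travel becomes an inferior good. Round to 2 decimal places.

dQ/dI = 4.24 − 0.07I.
The good is inferior where dQ/dI < 0. Setting dQ/dI = 0 gives I = 4.24 / 0.07 = 60.57.

60.57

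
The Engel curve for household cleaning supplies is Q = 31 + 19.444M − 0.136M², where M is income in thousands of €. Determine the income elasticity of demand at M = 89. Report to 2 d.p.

-0.62

At M = 89: Q = 684.2600.
dQ/dM = 19.444 − 0.272M = -4.76400.
η = (dQ/dM)·(M/Q) = -4.76400 × (89/684.2600) = -0.62.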